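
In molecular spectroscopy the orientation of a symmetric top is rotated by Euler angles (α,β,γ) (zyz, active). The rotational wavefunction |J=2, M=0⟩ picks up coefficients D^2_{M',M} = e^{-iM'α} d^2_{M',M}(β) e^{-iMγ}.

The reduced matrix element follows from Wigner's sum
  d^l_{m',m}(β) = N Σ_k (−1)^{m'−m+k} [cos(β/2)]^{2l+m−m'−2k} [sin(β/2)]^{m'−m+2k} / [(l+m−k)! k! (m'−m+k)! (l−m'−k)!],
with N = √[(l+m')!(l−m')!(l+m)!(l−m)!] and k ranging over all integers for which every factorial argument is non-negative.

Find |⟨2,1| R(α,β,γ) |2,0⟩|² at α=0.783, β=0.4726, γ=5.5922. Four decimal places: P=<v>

Split into d^2_{1,0}(β=0.4726) × two z-phases.
Half-angle: c=0.972211, s=0.234107. N=√(6·1·2·2)=4.898979
The bounds max(0,m−m')=0 and min(l+m,l−m')=1 give 2 terms
  k=0: (−1)^1·4.8990/(2)·0.9722^3·0.2341^1 = -0.526953
  k=1: (−1)^2·4.8990/(2)·0.9722^1·0.2341^3 = +0.030555
d^2_{1,0}(0.4726) = -0.526953 +0.030555 = -0.496398
|D^2_{1,0}|² = |d^2_{1,0}(β)|² = (-0.496398)² = 0.246411 (the z-rotation phases have unit modulus)

P=0.2464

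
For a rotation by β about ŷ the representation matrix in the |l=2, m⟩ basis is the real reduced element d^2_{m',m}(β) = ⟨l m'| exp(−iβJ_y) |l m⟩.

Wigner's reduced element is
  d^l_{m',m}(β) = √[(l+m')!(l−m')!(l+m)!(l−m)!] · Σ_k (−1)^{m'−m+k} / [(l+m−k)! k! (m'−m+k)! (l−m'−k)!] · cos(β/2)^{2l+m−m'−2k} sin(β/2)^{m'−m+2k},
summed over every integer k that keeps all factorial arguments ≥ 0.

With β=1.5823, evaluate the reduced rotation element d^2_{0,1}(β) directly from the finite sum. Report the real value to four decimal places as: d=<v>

d^2_{0,1}(β=1.5823) via Wigner's sum:
c=cos(1.5823/2)=0.703028, s=sin(1.5823/2)=0.711162; N=√[2·2·6·1]=4.898979
k∈{1,2} keeps every argument non-negative
  k=1: (−1)^0·4.8990/(2)·0.7030^3·0.7112^1 = +0.605288
  k=2: (−1)^1·4.8990/(2)·0.7030^1·0.7112^3 = -0.619376
d^2_{0,1}(1.5823) = +0.605288 -0.619376 = -0.014088

d=-0.0141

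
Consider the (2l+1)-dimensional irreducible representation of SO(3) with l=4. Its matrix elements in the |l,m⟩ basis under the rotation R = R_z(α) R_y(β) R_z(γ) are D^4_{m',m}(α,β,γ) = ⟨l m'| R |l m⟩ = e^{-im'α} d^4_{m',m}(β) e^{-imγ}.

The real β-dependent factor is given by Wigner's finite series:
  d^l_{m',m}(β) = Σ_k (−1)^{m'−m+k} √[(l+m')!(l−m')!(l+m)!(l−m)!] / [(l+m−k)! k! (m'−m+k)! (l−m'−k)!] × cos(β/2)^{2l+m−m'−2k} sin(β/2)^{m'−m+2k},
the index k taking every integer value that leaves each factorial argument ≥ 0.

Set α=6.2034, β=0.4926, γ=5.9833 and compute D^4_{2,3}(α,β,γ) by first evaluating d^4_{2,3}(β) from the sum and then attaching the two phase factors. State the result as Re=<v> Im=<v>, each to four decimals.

Re=0.2920 Im=0.5202

First d^4_{2,3}(β=0.4926), then the phase factors e^{-i(2)α} and e^{-i(3)γ}:
c=cos(0.4926/2)=0.969821, s=sin(0.4926/2)=0.243817; N=√[720·2·5040·1]=2693.993318
k∈{1,2} keeps every argument non-negative
  k=1: (−1)^0·2693.9933/(720)·0.9698^7·0.2438^1 = +0.736157
  k=2: (−1)^1·2693.9933/(240)·0.9698^5·0.2438^3 = -0.139584
d^4_{2,3}(0.4926) = +0.736157 -0.139584 = +0.596572
D = (+0.987296+0.158894i)·(+0.596572)·(+0.621879+0.783113i) = +0.292050+0.520197i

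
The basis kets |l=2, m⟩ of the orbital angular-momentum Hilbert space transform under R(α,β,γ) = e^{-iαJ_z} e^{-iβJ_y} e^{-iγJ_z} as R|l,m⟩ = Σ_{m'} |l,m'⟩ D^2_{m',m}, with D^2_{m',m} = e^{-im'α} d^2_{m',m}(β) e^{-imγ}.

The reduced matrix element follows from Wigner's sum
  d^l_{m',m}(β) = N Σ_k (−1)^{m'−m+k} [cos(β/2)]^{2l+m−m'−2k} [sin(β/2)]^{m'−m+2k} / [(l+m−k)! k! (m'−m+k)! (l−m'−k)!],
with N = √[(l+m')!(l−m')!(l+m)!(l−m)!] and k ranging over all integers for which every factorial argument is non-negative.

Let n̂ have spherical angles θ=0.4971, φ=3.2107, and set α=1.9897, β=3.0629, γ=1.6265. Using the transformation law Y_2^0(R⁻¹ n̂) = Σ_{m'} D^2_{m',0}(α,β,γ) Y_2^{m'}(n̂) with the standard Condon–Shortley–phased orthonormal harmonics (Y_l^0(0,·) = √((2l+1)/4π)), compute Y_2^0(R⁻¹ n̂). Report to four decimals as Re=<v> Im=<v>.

Need the full column D^2_{m',0} for m'=−2..2 at α=1.9897, β=3.0629, γ=1.6265.
cos(β/2)=0.039336, sin(β/2)=0.999226
d^2_{-2,0}: single k=2 term ⇒ +0.003784;  D = -0.002532-0.002812i
d^2_{-1,0}: k∈[1..2] ⇒ +0.000149 -0.096130 = -0.095981;  D = +0.039041-0.087682i
d^2_{0,0}: k∈[0..2] ⇒ +0.000002 -0.006180 +0.996908 = +0.990730;  D = +0.990730+0.000000i
d^2_{1,0}: k∈[0..1] ⇒ -0.000149 +0.096130 = +0.095981;  D = -0.039041-0.087682i
d^2_{2,0}: single k=0 term ⇒ +0.003784;  D = -0.002532+0.002812i
Y_2^{m'}(θ=0.4971,φ=3.2107) and Σ D·Y over m':
  (-0.0025-0.0028i)·(+0.0870-0.0121i)  (+0.0390-0.0877i)·(-0.3230+0.0224i)  (+0.9907+0.0000i)·(+0.4156+0.0000i)  (-0.0390-0.0877i)·(+0.3230+0.0224i)  (-0.0025+0.0028i)·(+0.0870+0.0121i)
Y_2^0(R⁻¹ n̂) = +0.389946+0.000000i

Re=0.3899 Im=0.0000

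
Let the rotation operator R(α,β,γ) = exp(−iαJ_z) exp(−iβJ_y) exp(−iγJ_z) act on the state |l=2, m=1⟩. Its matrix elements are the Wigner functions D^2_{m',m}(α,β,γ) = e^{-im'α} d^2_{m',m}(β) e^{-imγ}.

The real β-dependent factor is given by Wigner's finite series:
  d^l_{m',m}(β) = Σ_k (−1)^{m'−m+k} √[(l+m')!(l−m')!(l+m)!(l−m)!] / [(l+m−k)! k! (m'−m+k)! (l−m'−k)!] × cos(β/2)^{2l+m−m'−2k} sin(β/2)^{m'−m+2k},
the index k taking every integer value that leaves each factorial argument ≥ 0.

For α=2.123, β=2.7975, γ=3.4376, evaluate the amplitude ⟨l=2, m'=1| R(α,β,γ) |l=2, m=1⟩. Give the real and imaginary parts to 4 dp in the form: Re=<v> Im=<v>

Split into d^2_{1,1}(β=2.7975) × two z-phases.
c=cos(2.7975/2)=0.171199, s=sin(2.7975/2)=0.985237; N=√[6·1·6·1]=6.000000
The bounds max(0,m−m')=0 and min(l+m,l−m')=1 give 2 terms
  k=0: (−1)^0·6.0000/(6)·0.1712^4·0.9852^0 = +0.000859
  k=1: (−1)^1·6.0000/(2)·0.1712^2·0.9852^2 = -0.085350
d^2_{1,1}(2.7975) = +0.000859 -0.085350 = -0.084491
Phases: e^{-i·(1)·2.123}=-0.524565-0.851371i, e^{-i·(1)·3.4376}=-0.956509+0.291704i ⇒ D=-0.063377-0.055876i

Re=-0.0634 Im=-0.0559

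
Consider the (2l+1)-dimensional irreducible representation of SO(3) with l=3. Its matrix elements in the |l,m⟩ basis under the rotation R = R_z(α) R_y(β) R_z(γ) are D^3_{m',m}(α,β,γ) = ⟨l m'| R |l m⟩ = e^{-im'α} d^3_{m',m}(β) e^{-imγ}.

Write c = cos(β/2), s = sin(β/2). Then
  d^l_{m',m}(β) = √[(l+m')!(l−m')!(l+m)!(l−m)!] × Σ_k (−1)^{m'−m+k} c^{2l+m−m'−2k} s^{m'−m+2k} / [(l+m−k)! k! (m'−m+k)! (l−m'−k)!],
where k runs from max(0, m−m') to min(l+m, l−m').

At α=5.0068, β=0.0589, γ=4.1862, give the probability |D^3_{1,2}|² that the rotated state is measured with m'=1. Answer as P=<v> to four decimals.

Split into d^3_{1,2}(β=0.0589) × two z-phases.
c=cos(0.0589/2)=0.999566, s=sin(0.0589/2)=0.029446; N=√[24·2·120·1]=75.894664
k: max(0,(2)−(1))=1 … min(3+(2),3−(1))=2
  k=1: (−1)^0·75.8947/(24)·0.9996^5·0.0294^1 = +0.092914
  k=2: (−1)^1·75.8947/(12)·0.9996^3·0.0294^3 = -0.000161
d^3_{1,2}(0.0589) = +0.092914 -0.000161 = +0.092753
|D^3_{1,2}|² = |d^3_{1,2}(β)|² = (+0.092753)² = 0.008603 (the z-rotation phases have unit modulus)

P=0.0086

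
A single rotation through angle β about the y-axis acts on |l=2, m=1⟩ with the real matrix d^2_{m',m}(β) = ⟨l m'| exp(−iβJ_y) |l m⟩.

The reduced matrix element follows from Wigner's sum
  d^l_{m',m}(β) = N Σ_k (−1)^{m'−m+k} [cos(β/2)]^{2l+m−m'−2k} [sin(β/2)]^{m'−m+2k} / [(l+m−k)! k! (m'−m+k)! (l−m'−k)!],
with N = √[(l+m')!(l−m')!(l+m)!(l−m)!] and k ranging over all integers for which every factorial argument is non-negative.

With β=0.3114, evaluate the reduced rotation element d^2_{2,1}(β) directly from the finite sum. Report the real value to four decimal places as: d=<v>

d=-0.2990

d^2_{2,1}(β=0.3114) via Wigner's sum:
c=cos(0.3114/2)=0.987903, s=sin(0.3114/2)=0.155072; N=√[24·1·6·1]=12.000000
k∈{0} keeps every argument non-negative
  k=0: (−1)^1·12.0000/(6)·0.9879^3·0.1551^1 = -0.299024
d^2_{2,1}(0.3114) = -0.299024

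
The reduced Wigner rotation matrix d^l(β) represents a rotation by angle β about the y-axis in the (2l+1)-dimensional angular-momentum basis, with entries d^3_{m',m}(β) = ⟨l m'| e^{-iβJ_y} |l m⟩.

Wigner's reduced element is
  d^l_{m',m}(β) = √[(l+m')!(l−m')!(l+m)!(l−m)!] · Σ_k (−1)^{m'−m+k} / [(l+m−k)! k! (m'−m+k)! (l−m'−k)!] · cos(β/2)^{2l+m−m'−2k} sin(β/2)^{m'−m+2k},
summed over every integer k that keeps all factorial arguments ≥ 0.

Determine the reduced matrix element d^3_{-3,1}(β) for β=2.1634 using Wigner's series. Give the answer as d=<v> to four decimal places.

d=0.5191

d^3_{-3,1}(β=2.1634) via Wigner's sum:
With c≡cos(β/2)=0.469828 and s≡sin(β/2)=0.882758, N=[1·720·24·2]^{1/2}=185.903201
k: max(0,(1)−(-3))=4 … min(3+(1),3−(-3))=4
  k=4: (−1)^0·185.9032/(48)·0.4698^2·0.8828^4 = +0.519147
d^3_{-3,1}(2.1634) = +0.519147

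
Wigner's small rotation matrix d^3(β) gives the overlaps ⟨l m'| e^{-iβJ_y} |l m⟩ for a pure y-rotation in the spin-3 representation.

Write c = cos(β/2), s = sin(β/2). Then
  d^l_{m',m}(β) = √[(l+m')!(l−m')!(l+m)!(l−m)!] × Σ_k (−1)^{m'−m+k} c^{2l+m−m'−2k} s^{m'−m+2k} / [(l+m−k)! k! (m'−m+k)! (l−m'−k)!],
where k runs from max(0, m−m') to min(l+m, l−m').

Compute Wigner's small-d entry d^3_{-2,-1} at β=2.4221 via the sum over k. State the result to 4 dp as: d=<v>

d=-0.2103

d^3_{-2,-1}(β=2.4221) via Wigner's sum:
c=cos(2.4221/2)=0.352037, s=sin(2.4221/2)=0.935986; N=√[1·120·2·24]=75.894664
k∈{1,2} keeps every argument non-negative
  k=1: (−1)^0·75.8947/(24)·0.3520^5·0.9360^1 = +0.016003
  k=2: (−1)^1·75.8947/(12)·0.3520^3·0.9360^3 = -0.226257
d^3_{-2,-1}(2.4221) = +0.016003 -0.226257 = -0.210254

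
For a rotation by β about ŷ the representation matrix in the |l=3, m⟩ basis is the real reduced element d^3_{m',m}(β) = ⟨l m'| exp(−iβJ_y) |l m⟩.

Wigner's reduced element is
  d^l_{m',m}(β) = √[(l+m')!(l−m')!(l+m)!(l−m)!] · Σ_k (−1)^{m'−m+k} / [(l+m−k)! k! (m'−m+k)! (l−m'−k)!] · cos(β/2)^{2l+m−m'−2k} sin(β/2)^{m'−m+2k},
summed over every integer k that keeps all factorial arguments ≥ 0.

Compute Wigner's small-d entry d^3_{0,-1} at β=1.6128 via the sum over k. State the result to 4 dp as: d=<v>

d^3_{0,-1}(β=1.6128) via Wigner's sum:
c=cos(1.6128/2)=0.692101, s=sin(1.6128/2)=0.721800; N=√[6·6·2·24]=41.569219
Admissible k: 0..2 (factorial args all ≥0)
  k=0: (−1)^1·41.5692/(12)·0.6921^5·0.7218^1 = -0.397060
  k=1: (−1)^2·41.5692/(4)·0.6921^3·0.7218^3 = +1.295604
  k=2: (−1)^3·41.5692/(12)·0.6921^1·0.7218^5 = -0.469727
d^3_{0,-1}(1.6128) = -0.397060 +1.295604 -0.469727 = +0.428817

d=0.4288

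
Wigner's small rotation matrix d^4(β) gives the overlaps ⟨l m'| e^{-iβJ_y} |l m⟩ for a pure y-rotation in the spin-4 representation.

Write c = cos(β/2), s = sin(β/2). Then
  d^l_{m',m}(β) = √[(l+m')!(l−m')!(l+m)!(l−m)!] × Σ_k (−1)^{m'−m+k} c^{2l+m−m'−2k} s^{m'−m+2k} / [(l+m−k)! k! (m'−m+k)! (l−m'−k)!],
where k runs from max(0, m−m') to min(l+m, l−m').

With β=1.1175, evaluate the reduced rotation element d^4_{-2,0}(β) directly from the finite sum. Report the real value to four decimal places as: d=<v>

d^4_{-2,0}(β=1.1175) via Wigner's sum:
Half-angle: c=0.847918, s=0.530127. N=√(2·720·24·24)=910.735966
k∈{2,3,4} keeps every argument non-negative
  k=2: (−1)^0·910.7360/(96)·0.8479^6·0.5301^2 = +0.990844
  k=3: (−1)^1·910.7360/(36)·0.8479^4·0.5301^4 = -1.032821
  k=4: (−1)^2·910.7360/(96)·0.8479^2·0.5301^6 = +0.151394
d^4_{-2,0}(1.1175) = +0.990844 -1.032821 +0.151394 = +0.109416

d=0.1094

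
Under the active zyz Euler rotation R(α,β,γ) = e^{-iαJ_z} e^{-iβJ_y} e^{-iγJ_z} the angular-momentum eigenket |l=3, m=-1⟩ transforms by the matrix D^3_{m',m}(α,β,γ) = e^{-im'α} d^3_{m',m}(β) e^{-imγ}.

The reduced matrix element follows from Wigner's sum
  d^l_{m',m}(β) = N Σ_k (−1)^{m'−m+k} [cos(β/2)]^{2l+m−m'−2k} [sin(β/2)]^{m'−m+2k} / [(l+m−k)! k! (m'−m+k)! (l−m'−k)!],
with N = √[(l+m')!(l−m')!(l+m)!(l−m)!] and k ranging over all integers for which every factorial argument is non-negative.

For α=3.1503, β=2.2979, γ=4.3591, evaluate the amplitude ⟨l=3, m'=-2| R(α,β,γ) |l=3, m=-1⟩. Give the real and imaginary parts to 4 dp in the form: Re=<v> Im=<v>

Split into d^3_{-2,-1}(β=2.2979) × two z-phases.
Half-angle: c=0.409446, s=0.912335. N=√(1·120·2·24)=75.894664
The bounds max(0,m−m')=1 and min(l+m,l−m')=2 give 2 terms
  k=1: (−1)^0·75.8947/(24)·0.4094^5·0.9123^1 = +0.033200
  k=2: (−1)^1·75.8947/(12)·0.4094^3·0.9123^3 = -0.329671
d^3_{-2,-1}(2.2979) = +0.033200 -0.329671 = -0.296471
Phases: e^{-i·(-2)·3.1503}=+0.999848+0.017414i, e^{-i·(-1)·4.3591}=-0.345986-0.938240i ⇒ D=+0.097715+0.279905i

Re=0.0977 Im=0.2799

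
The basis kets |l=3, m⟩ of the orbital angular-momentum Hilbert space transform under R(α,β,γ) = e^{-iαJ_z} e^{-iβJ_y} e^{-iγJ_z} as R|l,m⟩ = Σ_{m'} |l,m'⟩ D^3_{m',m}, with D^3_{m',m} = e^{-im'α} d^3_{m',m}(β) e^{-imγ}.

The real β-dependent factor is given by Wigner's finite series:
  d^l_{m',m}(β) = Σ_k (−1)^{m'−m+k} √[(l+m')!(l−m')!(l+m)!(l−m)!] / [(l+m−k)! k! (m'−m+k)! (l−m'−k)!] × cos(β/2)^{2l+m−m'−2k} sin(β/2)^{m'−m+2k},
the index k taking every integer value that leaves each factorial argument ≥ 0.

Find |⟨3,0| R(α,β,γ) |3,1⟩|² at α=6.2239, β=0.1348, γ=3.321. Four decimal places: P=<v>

First d^3_{0,1}(β=0.1348), then the phase factors e^{-i(0)α} and e^{-i(1)γ}:
Half-angle: c=0.997729, s=0.067349. N=√(6·6·24·2)=41.569219
Admissible k: 1..3 (factorial args all ≥0)
  k=1: (−1)^0·41.5692/(12)·0.9977^5·0.0673^1 = +0.230667
  k=2: (−1)^1·41.5692/(4)·0.9977^3·0.0673^3 = -0.003153
  k=3: (−1)^2·41.5692/(12)·0.9977^1·0.0673^5 = +0.000005
d^3_{0,1}(0.1348) = +0.230667 -0.003153 +0.000005 = +0.227519
|D^3_{0,1}|² = |d^3_{0,1}(β)|² = (+0.227519)² = 0.051765 (the z-rotation phases have unit modulus)

P=0.0518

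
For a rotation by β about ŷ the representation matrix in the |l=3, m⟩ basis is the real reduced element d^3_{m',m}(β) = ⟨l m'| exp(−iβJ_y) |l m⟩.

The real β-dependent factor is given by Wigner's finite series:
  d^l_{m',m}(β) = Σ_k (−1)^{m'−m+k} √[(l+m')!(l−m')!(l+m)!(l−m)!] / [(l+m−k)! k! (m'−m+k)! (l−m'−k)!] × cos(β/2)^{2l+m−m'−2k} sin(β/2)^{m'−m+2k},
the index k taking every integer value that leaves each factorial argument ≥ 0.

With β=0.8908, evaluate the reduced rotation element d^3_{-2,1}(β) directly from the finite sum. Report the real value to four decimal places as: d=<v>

d^3_{-2,1}(β=0.8908) via Wigner's sum:
With c≡cos(β/2)=0.902438 and s≡sin(β/2)=0.430819, N=[1·120·24·2]^{1/2}=75.894664
The bounds max(0,m−m')=3 and min(l+m,l−m')=4 give 2 terms
  k=3: (−1)^0·75.8947/(12)·0.9024^3·0.4308^3 = +0.371678
  k=4: (−1)^1·75.8947/(24)·0.9024^1·0.4308^5 = -0.042354
d^3_{-2,1}(0.8908) = +0.371678 -0.042354 = +0.329324

d=0.3293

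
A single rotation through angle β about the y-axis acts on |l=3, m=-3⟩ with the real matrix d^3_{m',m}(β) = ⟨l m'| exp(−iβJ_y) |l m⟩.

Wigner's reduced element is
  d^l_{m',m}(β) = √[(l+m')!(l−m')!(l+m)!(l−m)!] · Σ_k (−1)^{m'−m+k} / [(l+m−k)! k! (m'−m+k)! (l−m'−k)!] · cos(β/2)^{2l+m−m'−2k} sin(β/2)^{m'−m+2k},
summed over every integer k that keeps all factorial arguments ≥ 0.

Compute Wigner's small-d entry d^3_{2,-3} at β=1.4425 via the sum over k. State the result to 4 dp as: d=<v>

d=-0.2309

d^3_{2,-3}(β=1.4425) via Wigner's sum:
Half-angle: c=0.750981, s=0.660324. N=√(120·1·1·720)=293.938769
k: max(0,(-3)−(2))=0 … min(3+(-3),3−(2))=0
  k=0: (−1)^5·293.9388/(120)·0.7510^1·0.6603^5 = -0.230935
d^3_{2,-3}(1.4425) = -0.230935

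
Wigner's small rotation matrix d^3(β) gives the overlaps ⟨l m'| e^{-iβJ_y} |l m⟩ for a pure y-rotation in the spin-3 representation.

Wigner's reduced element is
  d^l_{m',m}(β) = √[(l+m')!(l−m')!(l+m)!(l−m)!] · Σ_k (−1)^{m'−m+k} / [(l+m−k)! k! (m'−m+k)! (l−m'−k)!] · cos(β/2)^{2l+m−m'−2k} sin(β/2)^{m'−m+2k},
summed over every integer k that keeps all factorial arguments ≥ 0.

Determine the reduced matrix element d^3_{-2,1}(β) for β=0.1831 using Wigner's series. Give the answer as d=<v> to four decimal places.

d^3_{-2,1}(β=0.1831) via Wigner's sum:
c=cos(0.1831/2)=0.995812, s=sin(0.1831/2)=0.091422; N=√[1·120·24·2]=75.894664
Admissible k: 3..4 (factorial args all ≥0)
  k=3: (−1)^0·75.8947/(12)·0.9958^3·0.0914^3 = +0.004772
  k=4: (−1)^1·75.8947/(24)·0.9958^1·0.0914^5 = -0.000020
d^3_{-2,1}(0.1831) = +0.004772 -0.000020 = +0.004752

d=0.0048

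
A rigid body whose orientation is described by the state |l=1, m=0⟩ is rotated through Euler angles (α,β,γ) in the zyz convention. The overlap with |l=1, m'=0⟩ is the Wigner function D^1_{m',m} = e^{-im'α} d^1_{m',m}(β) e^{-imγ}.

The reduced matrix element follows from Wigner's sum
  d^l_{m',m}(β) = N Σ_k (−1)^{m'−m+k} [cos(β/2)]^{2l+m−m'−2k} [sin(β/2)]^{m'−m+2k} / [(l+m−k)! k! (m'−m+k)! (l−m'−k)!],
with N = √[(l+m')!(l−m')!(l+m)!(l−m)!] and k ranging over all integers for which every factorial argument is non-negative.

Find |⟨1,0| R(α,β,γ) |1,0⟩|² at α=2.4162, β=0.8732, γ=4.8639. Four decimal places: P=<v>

P=0.4126

First d^1_{0,0}(β=0.8732), then the phase factors e^{-i(0)α} and e^{-i(0)γ}:
c=cos(0.8732/2)=0.906195, s=sin(0.8732/2)=0.422861; N=√[1·1·1·1]=1.000000
k∈{0,1} keeps every argument non-negative
  k=0: (−1)^0·1.0000/(1)·0.9062^2·0.4229^0 = +0.821189
  k=1: (−1)^1·1.0000/(1)·0.9062^0·0.4229^2 = -0.178811
d^1_{0,0}(0.8732) = +0.821189 -0.178811 = +0.642377
|D^1_{0,0}|² = |d^1_{0,0}(β)|² = (+0.642377)² = 0.412649 (the z-rotation phases have unit modulus)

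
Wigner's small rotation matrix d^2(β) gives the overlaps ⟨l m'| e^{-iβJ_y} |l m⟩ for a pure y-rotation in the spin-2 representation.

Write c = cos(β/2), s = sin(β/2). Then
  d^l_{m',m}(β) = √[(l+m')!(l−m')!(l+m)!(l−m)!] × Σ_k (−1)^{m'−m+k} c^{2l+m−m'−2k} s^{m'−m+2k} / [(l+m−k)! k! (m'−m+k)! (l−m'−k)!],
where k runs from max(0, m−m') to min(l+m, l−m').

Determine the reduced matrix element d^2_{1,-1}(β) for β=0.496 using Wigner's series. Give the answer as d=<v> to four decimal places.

d=0.1662

d^2_{1,-1}(β=0.496) via Wigner's sum:
Half-angle: c=0.969405, s=0.245466. N=√(6·1·1·6)=6.000000
Admissible k: 0..1 (factorial args all ≥0)
  k=0: (−1)^2·6.0000/(2)·0.9694^2·0.2455^2 = +0.169869
  k=1: (−1)^3·6.0000/(6)·0.9694^0·0.2455^4 = -0.003630
d^2_{1,-1}(0.496) = +0.169869 -0.003630 = +0.166238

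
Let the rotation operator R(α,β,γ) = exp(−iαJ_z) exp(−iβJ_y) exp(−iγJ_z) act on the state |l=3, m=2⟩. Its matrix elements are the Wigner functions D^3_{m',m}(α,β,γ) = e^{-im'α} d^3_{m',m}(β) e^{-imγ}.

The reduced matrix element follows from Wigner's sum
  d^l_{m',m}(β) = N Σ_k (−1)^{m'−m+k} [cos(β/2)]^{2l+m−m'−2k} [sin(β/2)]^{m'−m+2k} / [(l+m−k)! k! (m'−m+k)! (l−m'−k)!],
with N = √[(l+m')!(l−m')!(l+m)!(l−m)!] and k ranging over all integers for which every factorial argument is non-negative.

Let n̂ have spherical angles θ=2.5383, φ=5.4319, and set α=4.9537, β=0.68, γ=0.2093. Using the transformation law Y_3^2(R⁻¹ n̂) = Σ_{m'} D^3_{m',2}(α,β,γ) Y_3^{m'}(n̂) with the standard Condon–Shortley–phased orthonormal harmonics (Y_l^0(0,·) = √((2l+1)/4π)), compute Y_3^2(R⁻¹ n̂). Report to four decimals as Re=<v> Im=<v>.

Need the full column D^3_{m',2} for m'=−3..3 at α=4.9537, β=0.68, γ=0.2093.
cos(β/2)=0.942755, sin(β/2)=0.333487
d^3_{-3,2}: single k=5 term ⇒ +0.009525;  D = -0.002863+0.009085i
d^3_{-2,2}: k∈[4..5] ⇒ +0.054965 -0.001376 = +0.053589;  D = -0.053479-0.003429i
d^3_{-1,2}: k∈[3..4] ⇒ +0.196546 -0.012297 = +0.184249;  D = -0.032494-0.181361i
d^3_{0,2}: k∈[2..3] ⇒ +0.481187 -0.060211 = +0.420976;  D = +0.384628-0.171119i
d^3_{1,2}: k∈[1..2] ⇒ +0.785367 -0.196546 = +0.588821;  D = +0.360975+0.465196i
d^3_{2,2}: k∈[0..1] ⇒ +0.702089 -0.439261 = +0.262828;  D = -0.163125+0.206080i
d^3_{3,2}: single k=0 term ⇒ -0.608342;  D = +0.553402+0.252639i
Y_3^{m'}(θ=2.5383,φ=5.4319) and Σ D·Y over m':
  (-0.0029+0.0091i)·(-0.0634+0.0422i)  (-0.0535-0.0034i)·(+0.0356-0.2685i)  (-0.0325-0.1814i)·(+0.2889+0.3297i)  (+0.3846-0.1711i)·(-0.1200+0.0000i)  (+0.3610+0.4652i)·(-0.2889+0.3297i)  (-0.1631+0.2061i)·(+0.0356+0.2685i)  (+0.5534+0.2526i)·(+0.0634+0.0422i)
Y_3^2(R⁻¹ n̂) = -0.293149-0.041466i

Re=-0.2931 Im=-0.0415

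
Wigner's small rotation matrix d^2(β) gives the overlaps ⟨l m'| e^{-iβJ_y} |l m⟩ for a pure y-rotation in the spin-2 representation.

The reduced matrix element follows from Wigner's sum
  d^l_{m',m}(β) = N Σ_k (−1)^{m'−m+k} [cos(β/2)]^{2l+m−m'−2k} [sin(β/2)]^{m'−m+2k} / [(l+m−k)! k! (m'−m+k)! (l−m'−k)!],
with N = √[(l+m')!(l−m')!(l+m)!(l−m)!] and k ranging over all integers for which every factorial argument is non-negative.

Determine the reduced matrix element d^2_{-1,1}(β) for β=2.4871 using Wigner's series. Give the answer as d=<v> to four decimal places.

d^2_{-1,1}(β=2.4871) via Wigner's sum:
c=cos(2.4871/2)=0.321437, s=sin(2.4871/2)=0.946931; N=√[1·6·6·1]=6.000000
The bounds max(0,m−m')=2 and min(l+m,l−m')=3 give 2 terms
  k=2: (−1)^0·6.0000/(2)·0.3214^2·0.9469^2 = +0.277939
  k=3: (−1)^1·6.0000/(6)·0.3214^0·0.9469^4 = -0.804032
d^2_{-1,1}(2.4871) = +0.277939 -0.804032 = -0.526094

d=-0.5261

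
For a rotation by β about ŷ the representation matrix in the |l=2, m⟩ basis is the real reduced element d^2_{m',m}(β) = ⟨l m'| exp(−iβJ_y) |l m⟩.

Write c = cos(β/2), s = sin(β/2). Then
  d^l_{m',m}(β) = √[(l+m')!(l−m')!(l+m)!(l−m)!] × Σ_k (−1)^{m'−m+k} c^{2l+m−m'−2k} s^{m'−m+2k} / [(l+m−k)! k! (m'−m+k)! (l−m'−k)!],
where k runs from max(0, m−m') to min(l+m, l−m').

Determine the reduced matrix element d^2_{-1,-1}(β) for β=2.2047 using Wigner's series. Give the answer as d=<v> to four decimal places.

d=-0.4453

d^2_{-1,-1}(β=2.2047) via Wigner's sum:
Half-angle: c=0.451501, s=0.892271. N=√(1·6·1·6)=6.000000
k: max(0,(-1)−(-1))=0 … min(2+(-1),2−(-1))=1
  k=0: (−1)^0·6.0000/(6)·0.4515^4·0.8923^0 = +0.041556
  k=1: (−1)^1·6.0000/(2)·0.4515^2·0.8923^2 = -0.486890
d^2_{-1,-1}(2.2047) = +0.041556 -0.486890 = -0.445334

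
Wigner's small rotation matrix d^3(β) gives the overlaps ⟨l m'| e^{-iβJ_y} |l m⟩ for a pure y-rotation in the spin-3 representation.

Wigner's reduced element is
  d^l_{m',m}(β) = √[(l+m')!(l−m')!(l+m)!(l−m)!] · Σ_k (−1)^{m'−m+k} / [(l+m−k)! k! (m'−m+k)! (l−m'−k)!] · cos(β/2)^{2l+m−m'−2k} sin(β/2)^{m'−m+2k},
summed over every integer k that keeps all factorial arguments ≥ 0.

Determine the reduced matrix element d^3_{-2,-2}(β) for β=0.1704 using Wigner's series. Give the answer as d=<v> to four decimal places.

d=0.9427

d^3_{-2,-2}(β=0.1704) via Wigner's sum:
With c≡cos(β/2)=0.996373 and s≡sin(β/2)=0.085097, N=[1·120·1·120]^{1/2}=120.000000
The bounds max(0,m−m')=0 and min(l+m,l−m')=1 give 2 terms
  k=0: (−1)^0·120.0000/(120)·0.9964^6·0.0851^0 = +0.978432
  k=1: (−1)^1·120.0000/(24)·0.9964^4·0.0851^2 = -0.035685
d^3_{-2,-2}(0.1704) = +0.978432 -0.035685 = +0.942747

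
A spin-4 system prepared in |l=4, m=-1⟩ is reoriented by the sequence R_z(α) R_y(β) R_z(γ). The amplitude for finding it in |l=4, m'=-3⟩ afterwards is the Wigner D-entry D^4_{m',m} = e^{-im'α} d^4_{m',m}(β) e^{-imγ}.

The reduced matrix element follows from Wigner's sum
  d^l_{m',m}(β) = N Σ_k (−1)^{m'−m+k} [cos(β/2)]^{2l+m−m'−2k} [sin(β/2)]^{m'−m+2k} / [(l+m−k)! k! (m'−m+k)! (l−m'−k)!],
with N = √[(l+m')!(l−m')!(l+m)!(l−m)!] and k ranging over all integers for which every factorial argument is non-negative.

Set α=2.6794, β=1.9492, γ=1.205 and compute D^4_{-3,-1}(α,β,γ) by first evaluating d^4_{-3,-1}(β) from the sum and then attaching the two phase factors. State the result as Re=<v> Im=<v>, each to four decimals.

First d^4_{-3,-1}(β=1.9492), then the phase factors e^{-i(-3)α} and e^{-i(-1)γ}:
Half-angle: c=0.561499, s=0.827477. N=√(1·5040·6·120)=1904.940944
Admissible k: 2..3 (factorial args all ≥0)
  k=2: (−1)^0·1904.9409/(240)·0.5615^6·0.8275^2 = +0.170324
  k=3: (−1)^1·1904.9409/(144)·0.5615^4·0.8275^4 = -0.616509
d^4_{-3,-1}(1.9492) = +0.170324 -0.616509 = -0.446185
Phases: e^{-i·(-3)·2.6794}=-0.183178+0.983080i, e^{-i·(-1)·1.205}=+0.357693+0.933839i ⇒ D=+0.438850-0.080573i

Re=0.4388 Im=-0.0806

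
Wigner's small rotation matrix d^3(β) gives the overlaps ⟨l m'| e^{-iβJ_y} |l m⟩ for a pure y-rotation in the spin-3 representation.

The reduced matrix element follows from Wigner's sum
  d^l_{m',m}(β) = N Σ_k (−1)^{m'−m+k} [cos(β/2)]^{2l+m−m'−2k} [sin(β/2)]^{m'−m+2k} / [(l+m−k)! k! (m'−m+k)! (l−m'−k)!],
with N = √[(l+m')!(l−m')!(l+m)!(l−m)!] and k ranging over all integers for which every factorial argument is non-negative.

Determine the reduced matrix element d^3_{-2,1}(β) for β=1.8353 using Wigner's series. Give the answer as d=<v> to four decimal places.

d=0.1038

d^3_{-2,1}(β=1.8353) via Wigner's sum:
Half-angle: c=0.607688, s=0.794176. N=√(1·120·24·2)=75.894664
Admissible k: 3..4 (factorial args all ≥0)
  k=3: (−1)^0·75.8947/(12)·0.6077^3·0.7942^3 = +0.710922
  k=4: (−1)^1·75.8947/(24)·0.6077^1·0.7942^5 = -0.607105
d^3_{-2,1}(1.8353) = +0.710922 -0.607105 = +0.103817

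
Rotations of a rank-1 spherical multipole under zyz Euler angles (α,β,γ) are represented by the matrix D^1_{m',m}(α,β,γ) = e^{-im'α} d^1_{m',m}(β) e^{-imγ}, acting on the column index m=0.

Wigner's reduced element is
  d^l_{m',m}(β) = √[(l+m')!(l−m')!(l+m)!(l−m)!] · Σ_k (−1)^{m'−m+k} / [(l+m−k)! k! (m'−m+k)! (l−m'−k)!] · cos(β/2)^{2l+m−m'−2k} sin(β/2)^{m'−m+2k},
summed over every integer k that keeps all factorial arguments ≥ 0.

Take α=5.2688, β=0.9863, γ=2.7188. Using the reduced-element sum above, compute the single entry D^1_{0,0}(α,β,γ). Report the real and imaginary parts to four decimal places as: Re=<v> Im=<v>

Re=0.5518 Im=0.0000

Split into d^1_{0,0}(β=0.9863) × two z-phases.
c=cos(0.9863/2)=0.880846, s=sin(0.9863/2)=0.473403; N=√[1·1·1·1]=1.000000
k: max(0,(0)−(0))=0 … min(1+(0),1−(0))=1
  k=0: (−1)^0·1.0000/(1)·0.8808^2·0.4734^0 = +0.775890
  k=1: (−1)^1·1.0000/(1)·0.8808^0·0.4734^2 = -0.224110
d^1_{0,0}(0.9863) = +0.775890 -0.224110 = +0.551779
Attach z-rotation phases: D = e^{-i(0)(5.2688)}·(+0.551779)·e^{-i(0)(2.7188)} = +0.551779+0.000000i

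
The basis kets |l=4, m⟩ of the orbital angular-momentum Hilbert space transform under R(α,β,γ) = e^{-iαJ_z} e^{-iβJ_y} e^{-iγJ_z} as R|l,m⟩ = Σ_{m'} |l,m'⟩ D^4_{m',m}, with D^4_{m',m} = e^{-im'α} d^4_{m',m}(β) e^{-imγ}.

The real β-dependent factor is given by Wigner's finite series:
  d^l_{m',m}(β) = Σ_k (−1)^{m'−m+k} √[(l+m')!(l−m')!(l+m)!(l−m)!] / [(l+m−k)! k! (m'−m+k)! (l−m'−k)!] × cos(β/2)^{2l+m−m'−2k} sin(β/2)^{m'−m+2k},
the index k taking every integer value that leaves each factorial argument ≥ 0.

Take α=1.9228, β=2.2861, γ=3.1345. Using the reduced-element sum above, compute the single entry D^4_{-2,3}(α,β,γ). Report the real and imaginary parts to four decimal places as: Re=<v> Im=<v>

First d^4_{-2,3}(β=2.2861), then the phase factors e^{-i(-2)α} and e^{-i(3)γ}:
c=cos(2.2861/2)=0.414821, s=sin(2.2861/2)=0.909903; N=√[2·720·5040·1]=2693.993318
The bounds max(0,m−m')=5 and min(l+m,l−m')=6 give 2 terms
  k=5: (−1)^0·2693.9933/(240)·0.4148^3·0.9099^5 = +0.499739
  k=6: (−1)^1·2693.9933/(720)·0.4148^1·0.9099^7 = -0.801476
d^4_{-2,3}(2.2861) = +0.499739 -0.801476 = -0.301737
Attach z-rotation phases: D = e^{-i(-2)(1.9228)}·(-0.301737)·e^{-i(3)(3.1345)} = -0.225793-0.200157i

Re=-0.2258 Im=-0.2002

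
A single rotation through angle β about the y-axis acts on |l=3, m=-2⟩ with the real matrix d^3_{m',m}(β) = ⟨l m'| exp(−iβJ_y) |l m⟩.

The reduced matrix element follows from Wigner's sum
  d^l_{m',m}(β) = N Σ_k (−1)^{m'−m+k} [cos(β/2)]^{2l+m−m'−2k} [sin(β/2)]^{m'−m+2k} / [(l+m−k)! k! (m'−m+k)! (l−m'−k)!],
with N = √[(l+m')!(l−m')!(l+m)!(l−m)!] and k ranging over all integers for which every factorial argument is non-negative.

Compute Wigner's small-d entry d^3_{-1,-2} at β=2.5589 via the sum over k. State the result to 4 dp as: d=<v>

d=0.1258

d^3_{-1,-2}(β=2.5589) via Wigner's sum:
Half-angle: c=0.287242, s=0.957858. N=√(2·24·1·120)=75.894664
k∈{0,1} keeps every argument non-negative
  k=0: (−1)^1·75.8947/(24)·0.2872^5·0.9579^1 = -0.005923
  k=1: (−1)^2·75.8947/(12)·0.2872^3·0.9579^3 = +0.131728
d^3_{-1,-2}(2.5589) = -0.005923 +0.131728 = +0.125805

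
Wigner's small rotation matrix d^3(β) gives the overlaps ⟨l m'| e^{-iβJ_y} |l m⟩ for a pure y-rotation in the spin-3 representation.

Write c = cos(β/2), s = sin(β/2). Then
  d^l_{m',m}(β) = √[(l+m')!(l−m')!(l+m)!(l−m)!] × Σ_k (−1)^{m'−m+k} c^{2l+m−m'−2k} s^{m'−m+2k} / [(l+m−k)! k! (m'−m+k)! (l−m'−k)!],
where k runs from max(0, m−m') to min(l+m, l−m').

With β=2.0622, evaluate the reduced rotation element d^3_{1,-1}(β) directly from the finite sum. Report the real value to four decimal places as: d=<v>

d^3_{1,-1}(β=2.0622) via Wigner's sum:
c=cos(2.0622/2)=0.513876, s=sin(2.0622/2)=0.857865; N=√[24·2·2·24]=48.000000
Admissible k: 0..2 (factorial args all ≥0)
  k=0: (−1)^2·48.0000/(8)·0.5139^4·0.8579^2 = +0.307908
  k=1: (−1)^3·48.0000/(6)·0.5139^2·0.8579^4 = -1.144145
  k=2: (−1)^4·48.0000/(48)·0.5139^0·0.8579^6 = +0.398578
d^3_{1,-1}(2.0622) = +0.307908 -1.144145 +0.398578 = -0.437660

d=-0.4377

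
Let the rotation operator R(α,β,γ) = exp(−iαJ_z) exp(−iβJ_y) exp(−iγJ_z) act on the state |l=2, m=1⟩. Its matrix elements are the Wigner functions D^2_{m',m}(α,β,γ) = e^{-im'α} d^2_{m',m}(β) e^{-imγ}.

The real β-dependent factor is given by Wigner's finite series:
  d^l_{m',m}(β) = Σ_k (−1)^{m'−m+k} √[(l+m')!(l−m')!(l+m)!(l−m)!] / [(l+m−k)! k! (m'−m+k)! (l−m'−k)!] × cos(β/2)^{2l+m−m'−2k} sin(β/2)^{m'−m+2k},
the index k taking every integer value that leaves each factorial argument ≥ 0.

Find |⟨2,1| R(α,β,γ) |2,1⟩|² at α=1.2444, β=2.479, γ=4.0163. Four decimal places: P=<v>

Split into d^2_{1,1}(β=2.479) × two z-phases.
With c≡cos(β/2)=0.325269 and s≡sin(β/2)=0.945621, N=[6·1·6·1]^{1/2}=6.000000
k∈{0,1} keeps every argument non-negative
  k=0: (−1)^0·6.0000/(6)·0.3253^4·0.9456^0 = +0.011194
  k=1: (−1)^1·6.0000/(2)·0.3253^2·0.9456^2 = -0.283819
d^2_{1,1}(2.479) = +0.011194 -0.283819 = -0.272625
|D^2_{1,1}|² = |d^2_{1,1}(β)|² = (-0.272625)² = 0.074325 (the z-rotation phases have unit modulus)

P=0.0743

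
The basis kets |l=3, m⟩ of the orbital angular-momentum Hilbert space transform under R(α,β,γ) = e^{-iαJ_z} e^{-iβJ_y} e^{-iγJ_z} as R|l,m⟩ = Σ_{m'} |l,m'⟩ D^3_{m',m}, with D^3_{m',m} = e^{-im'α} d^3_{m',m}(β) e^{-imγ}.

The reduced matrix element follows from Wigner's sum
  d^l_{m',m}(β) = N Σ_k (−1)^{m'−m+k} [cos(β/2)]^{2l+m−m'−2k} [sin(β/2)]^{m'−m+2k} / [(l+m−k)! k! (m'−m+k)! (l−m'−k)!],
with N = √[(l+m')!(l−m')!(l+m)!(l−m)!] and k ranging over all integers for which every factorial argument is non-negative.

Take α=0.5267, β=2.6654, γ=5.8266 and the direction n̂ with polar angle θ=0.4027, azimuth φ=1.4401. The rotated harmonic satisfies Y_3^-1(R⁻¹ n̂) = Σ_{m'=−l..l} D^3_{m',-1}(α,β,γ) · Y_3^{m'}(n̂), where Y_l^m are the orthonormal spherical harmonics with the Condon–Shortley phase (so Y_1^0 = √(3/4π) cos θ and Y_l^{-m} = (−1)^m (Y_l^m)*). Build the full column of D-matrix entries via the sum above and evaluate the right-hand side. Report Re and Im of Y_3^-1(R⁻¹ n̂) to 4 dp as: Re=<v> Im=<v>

Need the full column D^3_{m',-1} for m'=−3..3 at α=0.5267, β=2.6654, γ=5.8266.
cos(β/2)=0.235853, sin(β/2)=0.971789
d^3_{-3,-1}: single k=2 term ⇒ +0.011318;  D = +0.004895+0.010204i
d^3_{-2,-1}: k∈[1..2] ⇒ +0.002243 -0.076150 = -0.073907;  D = -0.061131-0.041537i
d^3_{-1,-1}: k∈[0..2] ⇒ +0.000172 -0.023378 +0.297661 = +0.274455;  D = +0.273781+0.019228i
d^3_{0,-1}: k∈[0..2] ⇒ -0.002457 +0.125127 -0.708095 = -0.585424;  D = -0.525455+0.258105i
d^3_{1,-1}: k∈[0..2] ⇒ +0.017533 -0.396881 +0.842231 = +0.462883;  D = +0.256572-0.385268i
d^3_{2,-1}: k∈[0..1] ⇒ -0.076150 +0.646399 = +0.570249;  D = +0.034656-0.569195i
d^3_{3,-1}: single k=0 term ⇒ +0.192139;  D = -0.086312-0.171662i
Y_3^{m'}(θ=0.4027,φ=1.4401) and Σ D·Y over m':
  (+0.0049+0.0102i)·(-0.0096+0.0232i)  (-0.0611-0.0415i)·(-0.1395-0.0373i)  (+0.2738+0.0192i)·(+0.0533-0.4059i)  (-0.5255+0.2581i)·(+0.4230+0.0000i)  (+0.2566-0.3853i)·(-0.0533-0.4059i)  (+0.0347-0.5692i)·(-0.1395+0.0373i)  (-0.0863-0.1717i)·(+0.0096+0.0232i)
Y_3^-1(R⁻¹ n̂) = -0.343654+0.000644i

Re=-0.3437 Im=0.0006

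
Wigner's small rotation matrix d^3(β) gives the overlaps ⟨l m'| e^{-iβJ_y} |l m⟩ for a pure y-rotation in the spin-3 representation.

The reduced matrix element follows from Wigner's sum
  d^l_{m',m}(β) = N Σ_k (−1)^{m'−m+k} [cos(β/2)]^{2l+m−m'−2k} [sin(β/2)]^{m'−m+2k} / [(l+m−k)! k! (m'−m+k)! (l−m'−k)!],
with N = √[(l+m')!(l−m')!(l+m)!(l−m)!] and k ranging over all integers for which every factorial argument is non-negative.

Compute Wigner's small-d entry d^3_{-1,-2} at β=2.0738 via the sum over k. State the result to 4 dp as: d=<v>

d^3_{-1,-2}(β=2.0738) via Wigner's sum:
With c≡cos(β/2)=0.508891 and s≡sin(β/2)=0.860831, N=[2·24·1·120]^{1/2}=75.894664
The bounds max(0,m−m')=0 and min(l+m,l−m')=1 give 2 terms
  k=0: (−1)^1·75.8947/(24)·0.5089^5·0.8608^1 = -0.092906
  k=1: (−1)^2·75.8947/(12)·0.5089^3·0.8608^3 = +0.531690
d^3_{-1,-2}(2.0738) = -0.092906 +0.531690 = +0.438784

d=0.4388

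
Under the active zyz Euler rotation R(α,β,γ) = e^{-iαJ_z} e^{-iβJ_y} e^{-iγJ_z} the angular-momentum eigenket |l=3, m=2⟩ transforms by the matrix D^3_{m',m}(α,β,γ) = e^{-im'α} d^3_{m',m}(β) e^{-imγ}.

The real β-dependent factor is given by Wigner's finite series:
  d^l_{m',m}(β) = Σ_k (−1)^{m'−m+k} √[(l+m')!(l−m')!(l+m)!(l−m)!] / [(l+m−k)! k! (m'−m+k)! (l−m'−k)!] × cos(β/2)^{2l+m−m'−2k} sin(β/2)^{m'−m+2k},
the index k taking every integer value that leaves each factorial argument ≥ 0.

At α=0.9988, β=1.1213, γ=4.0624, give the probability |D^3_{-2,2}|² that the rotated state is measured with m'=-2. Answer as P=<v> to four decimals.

D^3_{-2,2}(0.9988,1.1213,4.0624) = e^{-i·-2·0.9988}·d^3_{-2,2}(1.1213)·e^{-i·2·4.0624}. Compute d first:
Half-angle: c=0.846910, s=0.531737. N=√(1·120·120·1)=120.000000
The bounds max(0,m−m')=4 and min(l+m,l−m')=5 give 2 terms
  k=4: (−1)^0·120.0000/(24)·0.8469^2·0.5317^4 = +0.286702
  k=5: (−1)^1·120.0000/(120)·0.8469^0·0.5317^6 = -0.022604
d^3_{-2,2}(1.1213) = +0.286702 -0.022604 = +0.264098
|D^3_{-2,2}|² = |d^3_{-2,2}(β)|² = (+0.264098)² = 0.069748 (the z-rotation phases have unit modulus)

P=0.0697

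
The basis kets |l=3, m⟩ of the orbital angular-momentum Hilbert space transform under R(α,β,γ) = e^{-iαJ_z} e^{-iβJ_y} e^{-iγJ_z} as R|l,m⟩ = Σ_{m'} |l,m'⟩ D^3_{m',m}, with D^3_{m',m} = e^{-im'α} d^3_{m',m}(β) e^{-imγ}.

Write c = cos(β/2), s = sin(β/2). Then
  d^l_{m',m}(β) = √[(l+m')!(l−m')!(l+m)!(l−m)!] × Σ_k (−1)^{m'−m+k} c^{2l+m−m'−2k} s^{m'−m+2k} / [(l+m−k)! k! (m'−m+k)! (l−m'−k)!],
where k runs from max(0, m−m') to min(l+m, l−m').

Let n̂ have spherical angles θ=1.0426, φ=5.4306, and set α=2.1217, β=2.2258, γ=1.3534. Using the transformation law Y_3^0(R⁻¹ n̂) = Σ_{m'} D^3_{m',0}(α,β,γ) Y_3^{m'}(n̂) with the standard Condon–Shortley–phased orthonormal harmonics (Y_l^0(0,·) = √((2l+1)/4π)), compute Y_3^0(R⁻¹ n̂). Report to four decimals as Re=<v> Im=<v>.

Need the full column D^3_{m',0} for m'=−3..3 at α=2.1217, β=2.2258, γ=1.3534.
cos(β/2)=0.442062, sin(β/2)=0.896984
d^3_{-3,0}: single k=3 term ⇒ +0.278817;  D = +0.277882+0.022814i
d^3_{-2,0}: k∈[2..3] ⇒ +0.168292 -0.692894 = -0.524602;  D = +0.237112+0.467959i
d^3_{-1,0}: k∈[1..3] ⇒ +0.052456 -0.647913 +0.889198 = +0.293741;  D = -0.153761+0.250282i
d^3_{0,0}: k∈[0..3] ⇒ +0.007463 -0.276532 +1.138541 -0.520846 = +0.348626;  D = +0.348626+0.000000i
d^3_{1,0}: k∈[0..2] ⇒ -0.052456 +0.647913 -0.889198 = -0.293741;  D = +0.153761+0.250282i
d^3_{2,0}: k∈[0..1] ⇒ +0.168292 -0.692894 = -0.524602;  D = +0.237112-0.467959i
d^3_{3,0}: single k=0 term ⇒ -0.278817;  D = -0.277882+0.022814i
Y_3^{m'}(θ=1.0426,φ=5.4306) and Σ D·Y over m':
  (+0.2779+0.0228i)·(-0.2243+0.1482i)  (+0.2371+0.4680i)·(-0.0515+0.3808i)  (-0.1538+0.2503i)·(+0.0496+0.0567i)  (+0.3486+0.0000i)·(-0.3254+0.0000i)  (+0.1538+0.2503i)·(-0.0496+0.0567i)  (+0.2371-0.4680i)·(-0.0515-0.3808i)  (-0.2779+0.0228i)·(+0.2243+0.1482i)
Y_3^0(R⁻¹ n̂) = -0.669289+0.000000i

Re=-0.6693 Im=0.0000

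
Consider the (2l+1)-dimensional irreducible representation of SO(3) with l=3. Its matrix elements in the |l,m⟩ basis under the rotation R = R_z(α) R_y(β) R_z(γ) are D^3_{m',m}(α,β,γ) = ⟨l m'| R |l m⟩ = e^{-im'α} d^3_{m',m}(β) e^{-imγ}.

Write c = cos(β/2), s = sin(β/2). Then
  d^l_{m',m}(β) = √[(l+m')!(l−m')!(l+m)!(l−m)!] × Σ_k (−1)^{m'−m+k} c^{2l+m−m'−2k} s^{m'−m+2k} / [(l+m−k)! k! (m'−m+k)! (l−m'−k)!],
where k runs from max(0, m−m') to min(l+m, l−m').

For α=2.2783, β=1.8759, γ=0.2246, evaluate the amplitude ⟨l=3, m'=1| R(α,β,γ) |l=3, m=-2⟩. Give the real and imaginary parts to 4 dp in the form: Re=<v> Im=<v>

Re=0.0124 Im=0.0468

D^3_{1,-2}(2.2783,1.8759,0.2246) = e^{-i·1·2.2783}·d^3_{1,-2}(1.8759)·e^{-i·-2·0.2246}. Compute d first:
c=cos(1.8759/2)=0.591442, s=sin(1.8759/2)=0.806347; N=√[24·2·1·120]=75.894664
The bounds max(0,m−m')=0 and min(l+m,l−m')=1 give 2 terms
  k=0: (−1)^3·75.8947/(12)·0.5914^3·0.8063^3 = -0.686015
  k=1: (−1)^4·75.8947/(24)·0.5914^1·0.8063^5 = +0.637563
d^3_{1,-2}(1.8759) = -0.686015 +0.637563 = -0.048452
Attach z-rotation phases: D = e^{-i(1)(2.2783)}·(-0.048452)·e^{-i(-2)(0.2246)} = +0.012377+0.046844i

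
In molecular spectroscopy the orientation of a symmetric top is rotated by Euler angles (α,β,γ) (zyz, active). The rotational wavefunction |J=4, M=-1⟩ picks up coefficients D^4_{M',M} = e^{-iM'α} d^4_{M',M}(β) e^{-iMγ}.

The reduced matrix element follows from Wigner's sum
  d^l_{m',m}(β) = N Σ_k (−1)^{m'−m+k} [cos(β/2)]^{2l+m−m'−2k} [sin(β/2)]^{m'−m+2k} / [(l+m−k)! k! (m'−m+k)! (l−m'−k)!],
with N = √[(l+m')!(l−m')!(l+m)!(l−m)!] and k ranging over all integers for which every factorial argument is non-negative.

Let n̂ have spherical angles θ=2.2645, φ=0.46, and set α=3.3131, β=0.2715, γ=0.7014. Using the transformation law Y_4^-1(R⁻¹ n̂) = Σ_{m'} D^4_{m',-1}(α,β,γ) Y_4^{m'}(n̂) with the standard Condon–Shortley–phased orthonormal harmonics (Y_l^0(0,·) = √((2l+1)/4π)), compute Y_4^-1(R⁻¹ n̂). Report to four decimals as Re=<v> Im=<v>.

Re=0.3476 Im=0.1135

Need the full column D^4_{m',-1} for m'=−4..4 at α=3.3131, β=0.2715, γ=0.7014.
cos(β/2)=0.990800, sin(β/2)=0.135333
d^4_{-4,-1}: single k=3 term ⇒ +0.017711;  D = +0.003229+0.017414i
d^4_{-3,-1}: k∈[2..3] ⇒ +0.137530 -0.004276 = +0.133253;  D = -0.046302-0.124950i
d^4_{-2,-1}: k∈[1..3] ⇒ +0.538200 -0.050206 +0.000624 = +0.488619;  D = +0.245486+0.422475i
d^4_{-1,-1}: k∈[0..3] ⇒ +0.928728 -0.259907 +0.009698 -0.000060 = +0.678458;  D = -0.435979-0.519835i
d^4_{0,-1}: k∈[0..3] ⇒ -0.567313 +0.063506 -0.001185 +0.000004 = -0.504988;  D = -0.385780-0.325863i
d^4_{1,-1}: k∈[0..3] ⇒ +0.173271 -0.009698 +0.000090 -0.000000 = +0.163664;  D = -0.141219-0.082722i
d^4_{2,-1}: k∈[0..2] ⇒ -0.033470 +0.000937 -0.000003 = -0.032537;  D = -0.030470-0.011413i
d^4_{3,-1}: k∈[0..1] ⇒ +0.004276 -0.000048 = +0.004229;  D = -0.004155-0.000786i
d^4_{4,-1}: single k=0 term ⇒ -0.000330;  D = -0.000330-0.000005i
Y_4^{m'}(θ=2.2645,φ=0.46) and Σ D·Y over m':
  (+0.0032+0.0174i)·(-0.0411-0.1491i)  (-0.0463-0.1250i)·(-0.0690+0.3572i)  (+0.2455+0.4225i)·(+0.2231-0.2929i)  (-0.4360-0.5198i)·(+0.0288-0.0143i)  (-0.3858-0.3259i)·(-0.3612+0.0000i)  (-0.1412-0.0827i)·(-0.0288-0.0143i)  (-0.0305-0.0114i)·(+0.2231+0.2929i)  (-0.0042-0.0008i)·(+0.0690+0.3572i)  (-0.0003-0.0000i)·(-0.0411+0.1491i)
Y_4^-1(R⁻¹ n̂) = +0.347619+0.113513i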